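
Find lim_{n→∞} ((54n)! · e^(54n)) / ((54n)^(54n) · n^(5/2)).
lim = 0

Stirling: (54n)! ~ sqrt(2π·54n) · (54n/e)^(54n). Hence
  (54n)! · e^(54n) / (54n)^(54n) ~ sqrt(2π·54n).
Dividing by n^(5/2): sqrt(2π·54n) / n^(5/2) = sqrt(2π·54) · n^((1−5)/2), so the expression behaves like sqrt(2π·54) · n^((1−5)/2) → 0.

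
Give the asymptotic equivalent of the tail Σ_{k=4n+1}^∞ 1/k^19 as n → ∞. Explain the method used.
Σ_{k>4n} 1/k^19 ~ 1/(18 · (4n)^18)

Compare to the integral: ∫_{4n}^∞ x^(−19) dx = [−x^(−18)/18]_{4n}^∞ = 1/((19−1)·(4n)^18). Euler-Maclaurin then gives
  Σ_{k>4n} 1/k^19 = ∫_{4n}^∞ dx/x^19 − 1/(2·(4n)^19) + O(1/(4n)^20).
(Equivalently this is ζ(19) − Σ_{k≤4n} 1/k^19.)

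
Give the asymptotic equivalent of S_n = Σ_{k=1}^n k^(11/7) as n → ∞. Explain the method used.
S_n ~ (7/18) · n^(18/7)

Integral comparison: Σ_{k=1}^n k^(11/7) = ∫_0^n x^(11/7) dx + O(n^(11/7)). The integral is n^(1 + 11/7) / (1 + 11/7) = n^((11+7)/7) / ((11+7)/7) = (7/18) · n^(18/7).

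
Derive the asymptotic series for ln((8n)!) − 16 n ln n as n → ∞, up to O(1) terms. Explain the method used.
ln((8n)!) − 16 n ln n = −8 n ln n + 8(ln 8 − 1) n + (1/2) ln(2π·8n) + O(1/n)

Stirling: ln((8n)!) = 8n ln(8n) − 8n + (1/2) ln(2π·8n) + O(1/n).
Expand 8n ln(8n) = 8n (ln n + ln 8) = 8n ln n + 8n ln 8.
Subtract 16n ln n: leading term is (8 − 16) n ln n = −8 n ln n. The next term is 8n ln 8 − 8n = 8(ln 8 − 1) n. Then the (1/2) ln(2π·8n) correction.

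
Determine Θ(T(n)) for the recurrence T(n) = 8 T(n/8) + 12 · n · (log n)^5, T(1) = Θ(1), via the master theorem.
T(n) = Θ(n · (log n)^6)

Here log_8 8 = 1 and f(n) = 12 · n · (log n)^5 = Θ(n^(log_8 8) · (log n)^5). This is the extended Case 2 of the master theorem (f matches the critical exponent up to log factors), giving T(n) = Θ(n^(log_8 8) · (log n)^(5+1)) = Θ(n · (log n)^6).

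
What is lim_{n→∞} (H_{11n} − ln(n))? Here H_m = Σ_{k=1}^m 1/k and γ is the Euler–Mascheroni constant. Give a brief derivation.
lim = ln 11 + γ

By Euler-Maclaurin, H_m = ln m + γ + O(1/m). So
  H_{11n} − ln(n) = ln(11n) + γ − ln(n) + O(1/n)
                       = ln(11/1) + γ + O(1/n).
Hence the limit is ln(11/1) + γ.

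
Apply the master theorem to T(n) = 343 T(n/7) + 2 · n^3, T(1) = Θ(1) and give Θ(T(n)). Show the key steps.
T(n) = Θ(n^3 log n)

log_7 343 = 3, and f(n) = 2 · n^3 = Θ(n^(log_7 343)). This is Case 2 of the master theorem: T(n) = Θ(f(n) · log n) = Θ(n^3 log n).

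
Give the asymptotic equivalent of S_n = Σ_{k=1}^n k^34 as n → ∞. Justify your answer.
S_n ~ n^35 / 35

By integral comparison (Euler-Maclaurin), Σ_{k=1}^n k^34 = ∫_0^n x^34 dx + O(n^34) = n^35/35 + O(n^34). (Equivalently, Faulhaber's formula gives the same leading term.)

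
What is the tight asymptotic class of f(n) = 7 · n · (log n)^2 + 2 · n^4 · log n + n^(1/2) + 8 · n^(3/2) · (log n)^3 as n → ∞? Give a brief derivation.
f(n) ∈ Θ(n^4 · log n)

Compare the terms by growth order. For large n, n^a · (log n)^b dominates n^a' · (log n)^b' iff a > a', or (a = a' and b > b'). Ranking the 4 terms shows the dominant one is 2 · n^4 · log n. Hence f(n) ∈ Θ(n^4 · log n).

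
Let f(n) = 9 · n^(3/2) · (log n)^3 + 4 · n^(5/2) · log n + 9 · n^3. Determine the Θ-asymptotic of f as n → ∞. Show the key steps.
f(n) ∈ Θ(n^3)

Compare the terms by growth order. For large n, n^a · (log n)^b dominates n^a' · (log n)^b' iff a > a', or (a = a' and b > b'). Ranking the 3 terms shows the dominant one is 9 · n^3. Hence f(n) ∈ Θ(n^3).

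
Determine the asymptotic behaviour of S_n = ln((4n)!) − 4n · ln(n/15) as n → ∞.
S_n ~ 4n · (ln 60 − 1) + O(ln n)

Stirling: ln((4n)!) = 4n ln(4n) − 4n + O(ln n).
  S_n = 4n ln(4n) − 4n − 4n ln(n/15) + O(ln n)
      = 4n ln(4n) − 4n ln n + 4n ln 15 − 4n + O(ln n)
      = 4n ln 4 + 4n ln 15 − 4n + O(ln n)
      = 4n (ln 60 − 1) + O(ln n).
Numerically ln(60) − 1 ≈ 3.0943.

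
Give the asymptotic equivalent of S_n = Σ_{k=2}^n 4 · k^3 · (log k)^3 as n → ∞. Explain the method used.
S_n ~ n^4 · (log n)^3

By integral comparison, S_n = ∫_1^n 4 · x^3 · (log x)^3 dx + O(n^3 · (log n)^3). For the integral, the leading term of ∫_1^n x^3 (log x)^3 dx is n^4/4 · (log n)^3 (by repeated integration by parts; each step lowers the log-exponent and produces a relatively O(1/log n) correction). Hence S_n ~ n^4 · (log n)^3.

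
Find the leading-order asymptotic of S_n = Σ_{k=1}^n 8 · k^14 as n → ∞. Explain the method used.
S_n ~ 8 · n^15 / 15

By integral comparison (Euler-Maclaurin), Σ_{k=1}^n 8 · k^14 = 8 · ∫_0^n x^14 dx + O(n^14) = 8 · n^15/15 + O(n^14). (Equivalently, Faulhaber's formula gives the same leading term.)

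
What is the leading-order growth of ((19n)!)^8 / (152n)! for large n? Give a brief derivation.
((19n)!)^8/(152n)! ~ ((2π·19n)^(7/2) / sqrt(8)) · 8^(−8·19n)  →  0

Write N = 19n. Stirling: N! ~ sqrt(2π N)(N/e)^N and (8N)! ~ sqrt(2π·8N)·(8N/e)^(8N).
  (N!)^8/(8N)! ~ (2π N)^(8/2) (N/e)^(8N) / [sqrt(2π·8N) (8N/e)^(8N)]
     = (2π N)^(8/2) / sqrt(2π·8N) · (N/(8N))^(8N)
     = (2π N)^((8−1)/2) / sqrt(8) · 8^(−8N).
Since 8^8 > 1, the factor 8^(−8N) decays exponentially, so the ratio → 0. Substituting N = 19n gives the stated form.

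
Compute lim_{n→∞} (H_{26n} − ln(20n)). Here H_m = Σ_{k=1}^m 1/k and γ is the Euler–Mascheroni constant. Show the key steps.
lim = ln(13/10) + γ

By Euler-Maclaurin, H_m = ln m + γ + O(1/m). So
  H_{26n} − ln(20n) = ln(26n) + γ − ln(20n) + O(1/n)
                       = ln(26/20) + γ + O(1/n).
Hence the limit is ln(26/20) + γ (= ln(13/10)).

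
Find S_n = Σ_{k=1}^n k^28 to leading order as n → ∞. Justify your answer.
S_n ~ n^29 / 29

By integral comparison (Euler-Maclaurin), Σ_{k=1}^n k^28 = ∫_0^n x^28 dx + O(n^28) = n^29/29 + O(n^28). (Equivalently, Faulhaber's formula gives the same leading term.)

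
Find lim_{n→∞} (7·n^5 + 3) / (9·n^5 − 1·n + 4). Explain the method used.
lim = 7/9

For large n the leading n^5 terms dominate both numerator and denominator. Dividing top and bottom by n^5, every other term tends to 0, leaving 7/9.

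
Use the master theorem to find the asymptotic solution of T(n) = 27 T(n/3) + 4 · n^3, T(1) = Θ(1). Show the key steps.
T(n) = Θ(n^3 log n)

log_3 27 = 3, and f(n) = 4 · n^3 = Θ(n^(log_3 27)). This is Case 2 of the master theorem: T(n) = Θ(f(n) · log n) = Θ(n^3 log n).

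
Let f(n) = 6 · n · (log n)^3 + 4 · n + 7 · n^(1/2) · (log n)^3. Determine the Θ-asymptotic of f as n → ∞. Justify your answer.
f(n) ∈ Θ(n · (log n)^3)

Compare the terms by growth order. For large n, n^a · (log n)^b dominates n^a' · (log n)^b' iff a > a', or (a = a' and b > b'). Ranking the 3 terms shows the dominant one is 6 · n · (log n)^3. Hence f(n) ∈ Θ(n · (log n)^3).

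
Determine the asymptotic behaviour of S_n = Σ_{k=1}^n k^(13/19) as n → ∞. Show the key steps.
S_n ~ (19/32) · n^(32/19)

Integral comparison: Σ_{k=1}^n k^(13/19) = ∫_0^n x^(13/19) dx + O(n^(13/19)). The integral is n^(1 + 13/19) / (1 + 13/19) = n^((13+19)/19) / ((13+19)/19) = (19/32) · n^(32/19).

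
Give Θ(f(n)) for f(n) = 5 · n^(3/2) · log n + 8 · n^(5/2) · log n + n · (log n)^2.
f(n) ∈ Θ(n^(5/2) · log n)

Compare the terms by growth order. For large n, n^a · (log n)^b dominates n^a' · (log n)^b' iff a > a', or (a = a' and b > b'). Ranking the 3 terms shows the dominant one is 8 · n^(5/2) · log n. Hence f(n) ∈ Θ(n^(5/2) · log n).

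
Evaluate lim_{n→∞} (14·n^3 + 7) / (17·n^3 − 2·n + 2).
lim = 14/17

For large n the leading n^3 terms dominate both numerator and denominator. Dividing top and bottom by n^3, every other term tends to 0, leaving 14/17.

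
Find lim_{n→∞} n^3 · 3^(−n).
lim = 0

Exponentials with base > 1 dominate every fixed polynomial: for any fixed c, n^c / 3^n → 0 as n → ∞ (e.g. by the ratio test, or by writing 3^n = e^(n ln 3) and noting e^(n ln 3) / n^c → ∞). Hence n^3 · 3^(−n) = n^3 / 3^n → 0.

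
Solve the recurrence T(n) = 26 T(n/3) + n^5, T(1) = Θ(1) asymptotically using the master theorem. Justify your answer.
T(n) = Θ(n^5)

log_3 26 ≈ 2.966. f(n) = n^5 dominates n^(log_3 26) since 5 > 2.966, and the regularity condition a·f(n/b) = 26·(n/3)^5 = (26/243)·n^5 ≤ c·f(n) holds with c = 26/243 ≈ 0.107 < 1. So this is Case 3: T(n) = Θ(f(n)) = Θ(n^5).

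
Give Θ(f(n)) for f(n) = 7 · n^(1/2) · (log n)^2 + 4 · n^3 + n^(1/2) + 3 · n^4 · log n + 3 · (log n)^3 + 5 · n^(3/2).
f(n) ∈ Θ(n^4 · log n)

Compare the terms by growth order. For large n, n^a · (log n)^b dominates n^a' · (log n)^b' iff a > a', or (a = a' and b > b'). Ranking the 6 terms shows the dominant one is 3 · n^4 · log n. Hence f(n) ∈ Θ(n^4 · log n).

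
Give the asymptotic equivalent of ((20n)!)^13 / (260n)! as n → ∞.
((20n)!)^13/(260n)! ~ ((2π·20n)^(12/2) / sqrt(13)) · 13^(−13·20n)  →  0

Write N = 20n. Stirling: N! ~ sqrt(2π N)(N/e)^N and (13N)! ~ sqrt(2π·13N)·(13N/e)^(13N).
  (N!)^13/(13N)! ~ (2π N)^(13/2) (N/e)^(13N) / [sqrt(2π·13N) (13N/e)^(13N)]
     = (2π N)^(13/2) / sqrt(2π·13N) · (N/(13N))^(13N)
     = (2π N)^((13−1)/2) / sqrt(13) · 13^(−13N).
Since 13^13 > 1, the factor 13^(−13N) decays exponentially, so the ratio → 0. Substituting N = 20n gives the stated form.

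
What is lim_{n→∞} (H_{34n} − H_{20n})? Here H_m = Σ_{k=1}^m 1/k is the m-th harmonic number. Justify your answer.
lim = ln(34/20) = ln(17/10)

Euler-Maclaurin gives H_m = ln m + γ + 1/(2m) + O(1/m^2). The γ and O(1/m) terms cancel in the difference:
  H_{34n} − H_{20n} = ln(34n) − ln(20n) + O(1/n) = ln(34/20) + O(1/n).
Hence the limit is ln(34/20) = ln(17/10).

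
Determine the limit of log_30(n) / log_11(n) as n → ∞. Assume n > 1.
lim = ln(11) / ln(30) = log_30(11)

Change of base: log_30(n) = ln n / ln 30 and log_11(n) = ln n / ln 11. The ratio is (ln n / ln 30) · (ln 11 / ln n) = ln 11 / ln 30, a constant independent of n. So the limit is ln 11 / ln 30 = log_30(11).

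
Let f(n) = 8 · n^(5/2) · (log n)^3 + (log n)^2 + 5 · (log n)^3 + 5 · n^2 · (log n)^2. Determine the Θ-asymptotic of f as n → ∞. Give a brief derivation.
f(n) ∈ Θ(n^(5/2) · (log n)^3)

Compare the terms by growth order. For large n, n^a · (log n)^b dominates n^a' · (log n)^b' iff a > a', or (a = a' and b > b'). Ranking the 4 terms shows the dominant one is 8 · n^(5/2) · (log n)^3. Hence f(n) ∈ Θ(n^(5/2) · (log n)^3).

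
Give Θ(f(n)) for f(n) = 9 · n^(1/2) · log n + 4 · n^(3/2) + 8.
f(n) ∈ Θ(n^(3/2))

Compare the terms by growth order. For large n, n^a · (log n)^b dominates n^a' · (log n)^b' iff a > a', or (a = a' and b > b'). Ranking the 3 terms shows the dominant one is 4 · n^(3/2). Hence f(n) ∈ Θ(n^(3/2)).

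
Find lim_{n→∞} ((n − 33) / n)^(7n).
lim = e^(−231)

Rewrite as (1 − 33/n)^(7n). By the standard limit (1 + x/n)^n → e^x, we have (1 − 33/n)^n → e^(−33), and raising to the 7th power gives e^(−231).
More precisely, ln[(1 − 33/n)^(7n)] = 7n · ln(1 − 33/n) = 7n · (-33/n + O(1/n^2)) = -231 + O(1/n) → -231.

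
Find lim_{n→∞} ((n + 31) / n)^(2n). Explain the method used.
lim = e^62

Rewrite as (1 + 31/n)^(2n). By the standard limit (1 + x/n)^n → e^x, we have (1 + 31/n)^n → e^31, and raising to the 2nd power gives e^62.
More precisely, ln[(1 + 31/n)^(2n)] = 2n · ln(1 + 31/n) = 2n · (31/n + O(1/n^2)) = 62 + O(1/n) → 62.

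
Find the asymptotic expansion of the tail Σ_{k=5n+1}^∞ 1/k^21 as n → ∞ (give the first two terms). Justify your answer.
Σ_{k>5n} 1/k^21 = 1/(20 · (5n)^20) − 1/(2 · (5n)^21) + O(1/(5n)^22)

Compare to the integral: ∫_{5n}^∞ x^(−21) dx = [−x^(−20)/20]_{5n}^∞ = 1/((21−1)·(5n)^20). The Euler-Maclaurin correction adds −f(5n)/2 = −1/(2·(5n)^21). Euler-Maclaurin then gives
  Σ_{k>5n} 1/k^21 = ∫_{5n}^∞ dx/x^21 − 1/(2·(5n)^21) + O(1/(5n)^22).
(Equivalently this is ζ(21) − Σ_{k≤5n} 1/k^21.)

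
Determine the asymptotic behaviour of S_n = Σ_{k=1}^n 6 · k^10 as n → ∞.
S_n ~ 6 · n^11 / 11

By integral comparison (Euler-Maclaurin), Σ_{k=1}^n 6 · k^10 = 6 · ∫_0^n x^10 dx + O(n^10) = 6 · n^11/11 + O(n^10). (Equivalently, Faulhaber's formula gives the same leading term.)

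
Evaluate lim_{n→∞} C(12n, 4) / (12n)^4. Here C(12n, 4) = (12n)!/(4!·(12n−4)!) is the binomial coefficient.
lim = 1/4! = 1/24

With N = 12n → ∞: C(N, 4) / N^4 = [N(N−1)…(N−3)] / (4! · N^4) = (1/4!) · 1 · (1 − 1/(12n)) · (1 − 2/(12n)) · (1 − 3/(12n)). Each factor → 1 as N → ∞, so the limit is 1/4! = 1/24.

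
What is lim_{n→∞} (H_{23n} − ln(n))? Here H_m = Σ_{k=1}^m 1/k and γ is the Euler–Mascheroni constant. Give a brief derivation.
lim = ln 23 + γ

By Euler-Maclaurin, H_m = ln m + γ + O(1/m). So
  H_{23n} − ln(n) = ln(23n) + γ − ln(n) + O(1/n)
                       = ln(23/1) + γ + O(1/n).
Hence the limit is ln(23/1) + γ.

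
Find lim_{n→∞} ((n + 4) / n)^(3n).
lim = e^12

Rewrite as (1 + 4/n)^(3n). By the standard limit (1 + x/n)^n → e^x, we have (1 + 4/n)^n → e^4, and raising to the 3rd power gives e^12.
More precisely, ln[(1 + 4/n)^(3n)] = 3n · ln(1 + 4/n) = 3n · (4/n + O(1/n^2)) = 12 + O(1/n) → 12.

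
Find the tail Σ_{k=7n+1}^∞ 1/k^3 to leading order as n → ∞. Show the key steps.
Σ_{k>7n} 1/k^3 ~ 1/(2 · (7n)^2)

Compare to the integral: ∫_{7n}^∞ x^(−3) dx = [−x^(−2)/2]_{7n}^∞ = 1/((3−1)·(7n)^2). Euler-Maclaurin then gives
  Σ_{k>7n} 1/k^3 = ∫_{7n}^∞ dx/x^3 − 1/(2·(7n)^3) + O(1/(7n)^4).
(Equivalently this is ζ(3) − Σ_{k≤7n} 1/k^3.)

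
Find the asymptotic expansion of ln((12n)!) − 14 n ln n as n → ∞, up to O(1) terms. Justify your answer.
ln((12n)!) − 14 n ln n = −2 n ln n + 12(ln 12 − 1) n + (1/2) ln(2π·12n) + O(1/n)

Stirling: ln((12n)!) = 12n ln(12n) − 12n + (1/2) ln(2π·12n) + O(1/n).
Expand 12n ln(12n) = 12n (ln n + ln 12) = 12n ln n + 12n ln 12.
Subtract 14n ln n: leading term is (12 − 14) n ln n = −2 n ln n. The next term is 12n ln 12 − 12n = 12(ln 12 − 1) n. Then the (1/2) ln(2π·12n) correction.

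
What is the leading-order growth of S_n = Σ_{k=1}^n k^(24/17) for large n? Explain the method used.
S_n ~ (17/41) · n^(41/17)

Integral comparison: Σ_{k=1}^n k^(24/17) = ∫_0^n x^(24/17) dx + O(n^(24/17)). The integral is n^(1 + 24/17) / (1 + 24/17) = n^((24+17)/17) / ((24+17)/17) = (17/41) · n^(41/17).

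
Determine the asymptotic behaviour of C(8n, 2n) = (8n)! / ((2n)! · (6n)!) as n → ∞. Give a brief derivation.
C(8n, 2n) ~ (256/27)^(2n) · sqrt(2/(3π·2n))

Write N = 2n. Apply Stirling to each factorial:
  (4N)! ~ sqrt(2π·4N) · (4N/e)^(4N),
  N! ~ sqrt(2π N) · (N/e)^N,
  (3N)! ~ sqrt(2π·3N) · (3N/e)^(3N).
The exponential factors combine to (4N)^(4N) / (N^N · (3N)^(3N)) = 4^(4N)/3^(3N) = (4^4/3^3)^N = (256/27)^N.
The square-root prefactors combine to sqrt(2π·4N) / (sqrt(2π N)·sqrt(2π·3N)) = sqrt(4 / (2π·3·N)) = sqrt(2/(3π·2n)).
Substituting N = 2n: C(8n, 2n) ~ (256/27)^(2n) · sqrt(2/(3π·2n)).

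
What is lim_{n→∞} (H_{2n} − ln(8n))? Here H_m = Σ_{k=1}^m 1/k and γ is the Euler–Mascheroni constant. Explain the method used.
lim = −ln 4 + γ

By Euler-Maclaurin, H_m = ln m + γ + O(1/m). So
  H_{2n} − ln(8n) = ln(2n) + γ − ln(8n) + O(1/n)
                       = ln(2/8) + γ + O(1/n).
Hence the limit is ln(2/8) + γ (= −ln 4).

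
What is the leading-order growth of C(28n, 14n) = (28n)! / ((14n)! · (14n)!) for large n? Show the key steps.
C(28n, 14n) ~ (4)^(14n) · sqrt(1/(π·14n))

Write N = 14n. Apply Stirling to each factorial:
  (2N)! ~ sqrt(2π·2N) · (2N/e)^(2N),
  N! ~ sqrt(2π N) · (N/e)^N,
  (1N)! ~ sqrt(2π·1N) · (1N/e)^(1N).
The exponential factors combine to (2N)^(2N) / (N^N · (1N)^(1N)) = 2^(2N)/1^(1N) = (2^2/1^1)^N = (4)^N.
The square-root prefactors combine to sqrt(2π·2N) / (sqrt(2π N)·sqrt(2π·1N)) = sqrt(2 / (2π·1·N)) = sqrt(1/(π·14n)).
Substituting N = 14n: C(28n, 14n) ~ (4)^(14n) · sqrt(1/(π·14n)).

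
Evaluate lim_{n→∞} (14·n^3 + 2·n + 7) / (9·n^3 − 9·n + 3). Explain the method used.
lim = 14/9

For large n the leading n^3 terms dominate both numerator and denominator. Dividing top and bottom by n^3, every other term tends to 0, leaving 14/9.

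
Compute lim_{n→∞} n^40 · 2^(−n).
lim = 0

Exponentials with base > 1 dominate every fixed polynomial: for any fixed c, n^c / 2^n → 0 as n → ∞ (e.g. by the ratio test, or by writing 2^n = e^(n ln 2) and noting e^(n ln 2) / n^c → ∞). Hence n^40 · 2^(−n) = n^40 / 2^n → 0.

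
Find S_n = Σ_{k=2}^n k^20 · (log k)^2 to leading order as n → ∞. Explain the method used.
S_n ~ n^21 · (log n)^2 / 21

By integral comparison, S_n = ∫_1^n x^20 · (log x)^2 dx + O(n^20 · (log n)^2). For the integral, the leading term of ∫_1^n x^20 (log x)^2 dx is n^21/21 · (log n)^2 (by repeated integration by parts; each step lowers the log-exponent and produces a relatively O(1/log n) correction). Hence S_n ~ n^21 · (log n)^2 / 21.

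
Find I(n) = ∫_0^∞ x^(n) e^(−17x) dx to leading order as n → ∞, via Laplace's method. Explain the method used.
I(n) ~ (sqrt(2π·n) / 17) · (n/(17e))^(n)

Write the integrand as exp(n ln x − 17x) and set f(x) = n ln x − 17x. Then f'(x) = n/x − 17 = 0 at x* = n/17, and f''(x*) = −n/x*^2 = −17^2/(n). Laplace's method (interior maximum) gives
  I(n) ~ e^(f(x*)) · sqrt(2π / |f''(x*)|)
        = exp(n ln(n/17) − n) · sqrt(2π · n / 17^2)
        = (n/17)^(n) e^(−n) · sqrt(2π·n) / 17
        = (sqrt(2π·n) / 17) · (n/(17e))^(n).
This matches Γ(n+1)/17^(n+1) with Stirling applied to Γ.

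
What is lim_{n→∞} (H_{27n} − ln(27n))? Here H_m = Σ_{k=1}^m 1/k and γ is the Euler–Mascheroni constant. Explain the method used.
lim = γ

By Euler-Maclaurin, H_m = ln m + γ + O(1/m). So
  H_{27n} − ln(27n) = ln(27n) + γ − ln(27n) + O(1/n)
                       = ln(27/27) + γ + O(1/n).
Hence the limit is γ (since ln 1 = 0).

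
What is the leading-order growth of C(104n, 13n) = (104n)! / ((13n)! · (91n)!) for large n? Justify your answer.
C(104n, 13n) ~ (16777216/823543)^(13n) · sqrt(4/(7π·13n))

Write N = 13n. Apply Stirling to each factorial:
  (8N)! ~ sqrt(2π·8N) · (8N/e)^(8N),
  N! ~ sqrt(2π N) · (N/e)^N,
  (7N)! ~ sqrt(2π·7N) · (7N/e)^(7N).
The exponential factors combine to (8N)^(8N) / (N^N · (7N)^(7N)) = 8^(8N)/7^(7N) = (8^8/7^7)^N = (16777216/823543)^N.
The square-root prefactors combine to sqrt(2π·8N) / (sqrt(2π N)·sqrt(2π·7N)) = sqrt(8 / (2π·7·N)) = sqrt(4/(7π·13n)).
Substituting N = 13n: C(104n, 13n) ~ (16777216/823543)^(13n) · sqrt(4/(7π·13n)).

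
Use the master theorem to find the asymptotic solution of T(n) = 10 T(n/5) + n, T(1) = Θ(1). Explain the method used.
T(n) = Θ(n^(log_5 10))

Master theorem: compare f(n) = n to n^(log_5 10) where log_5 10 ≈ 1.431. Since 1 < log_5 10, we have f(n) = O(n^(log_5 10 − ε)) for some ε > 0 — Case 1. Hence T(n) = Θ(n^(log_5 10)).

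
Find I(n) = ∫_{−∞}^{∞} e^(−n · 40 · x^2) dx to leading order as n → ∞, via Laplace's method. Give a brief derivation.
I(n) = sqrt(π/(40n))

Here φ(x) = 40 · x^2 has its unique minimum at x* = 0 with φ(x*) = 0 and φ''(x*) = 80. Laplace's method gives
  I(n) ~ e^(−n φ(x*)) · sqrt(2π / (n · φ''(x*))) = sqrt(2π / (80n)) = sqrt(π/(40n)).
This is exact: substituting u = (x − 0)·sqrt(40n) gives I(n) = (1/sqrt(40n)) ∫_{−∞}^{∞} e^(−u^2) du = sqrt(π/(40n)).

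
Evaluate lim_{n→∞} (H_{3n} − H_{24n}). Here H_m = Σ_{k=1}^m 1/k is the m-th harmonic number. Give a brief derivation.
lim = ln(3/24) = −ln 8

Euler-Maclaurin gives H_m = ln m + γ + 1/(2m) + O(1/m^2). The γ and O(1/m) terms cancel in the difference:
  H_{3n} − H_{24n} = ln(3n) − ln(24n) + O(1/n) = ln(3/24) + O(1/n).
Hence the limit is ln(3/24) = −ln 8.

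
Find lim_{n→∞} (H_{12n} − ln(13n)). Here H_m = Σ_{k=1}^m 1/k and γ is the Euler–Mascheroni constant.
lim = ln(12/13) + γ

By Euler-Maclaurin, H_m = ln m + γ + O(1/m). So
  H_{12n} − ln(13n) = ln(12n) + γ − ln(13n) + O(1/n)
                       = ln(12/13) + γ + O(1/n).
Hence the limit is ln(12/13) + γ.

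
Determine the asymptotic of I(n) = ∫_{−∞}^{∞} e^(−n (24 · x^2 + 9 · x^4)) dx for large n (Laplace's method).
I(n) ~ sqrt(π/(24n))

φ(x) = 24 · x^2 + 9 · x^4 has its unique global minimum at x* = 0 (since φ'(x) = 48x + 36x^3 = 0 only at x = 0 for real x with both coefficients positive, and φ → ∞ as |x| → ∞). At x* = 0, φ(0) = 0 and φ''(0) = 48. Laplace's method then gives
  I(n) ~ sqrt(2π / (n · φ''(0))) · e^(−n φ(0)) = sqrt(2π / (48n)) = sqrt(π/(24n)).
The 9 · x^4 term contributes only at subleading order (an O(1/n) relative correction).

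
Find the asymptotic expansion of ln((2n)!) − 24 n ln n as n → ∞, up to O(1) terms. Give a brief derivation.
ln((2n)!) − 24 n ln n = −22 n ln n + 2(ln 2 − 1) n + (1/2) ln(2π·2n) + O(1/n)

Stirling: ln((2n)!) = 2n ln(2n) − 2n + (1/2) ln(2π·2n) + O(1/n).
Expand 2n ln(2n) = 2n (ln n + ln 2) = 2n ln n + 2n ln 2.
Subtract 24n ln n: leading term is (2 − 24) n ln n = −22 n ln n. The next term is 2n ln 2 − 2n = 2(ln 2 − 1) n. Then the (1/2) ln(2π·2n) correction.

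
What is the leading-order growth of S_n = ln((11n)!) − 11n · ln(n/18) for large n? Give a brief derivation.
S_n ~ 11n · (ln 198 − 1) + O(ln n)

Stirling: ln((11n)!) = 11n ln(11n) − 11n + O(ln n).
  S_n = 11n ln(11n) − 11n − 11n ln(n/18) + O(ln n)
      = 11n ln(11n) − 11n ln n + 11n ln 18 − 11n + O(ln n)
      = 11n ln 11 + 11n ln 18 − 11n + O(ln n)
      = 11n (ln 198 − 1) + O(ln n).
Numerically ln(198) − 1 ≈ 4.2883.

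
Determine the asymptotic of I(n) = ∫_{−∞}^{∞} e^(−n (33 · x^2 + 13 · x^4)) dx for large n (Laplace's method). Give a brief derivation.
I(n) ~ sqrt(π/(33n))

φ(x) = 33 · x^2 + 13 · x^4 has its unique global minimum at x* = 0 (since φ'(x) = 66x + 52x^3 = 0 only at x = 0 for real x with both coefficients positive, and φ → ∞ as |x| → ∞). At x* = 0, φ(0) = 0 and φ''(0) = 66. Laplace's method then gives
  I(n) ~ sqrt(2π / (n · φ''(0))) · e^(−n φ(0)) = sqrt(2π / (66n)) = sqrt(π/(33n)).
The 13 · x^4 term contributes only at subleading order (an O(1/n) relative correction).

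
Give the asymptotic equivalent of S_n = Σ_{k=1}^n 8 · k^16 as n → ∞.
S_n ~ 8 · n^17 / 17

By integral comparison (Euler-Maclaurin), Σ_{k=1}^n 8 · k^16 = 8 · ∫_0^n x^16 dx + O(n^16) = 8 · n^17/17 + O(n^16). (Equivalently, Faulhaber's formula gives the same leading term.)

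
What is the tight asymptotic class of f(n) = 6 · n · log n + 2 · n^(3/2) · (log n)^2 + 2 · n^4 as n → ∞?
f(n) ∈ Θ(n^4)

Compare the terms by growth order. For large n, n^a · (log n)^b dominates n^a' · (log n)^b' iff a > a', or (a = a' and b > b'). Ranking the 3 terms shows the dominant one is 2 · n^4. Hence f(n) ∈ Θ(n^4).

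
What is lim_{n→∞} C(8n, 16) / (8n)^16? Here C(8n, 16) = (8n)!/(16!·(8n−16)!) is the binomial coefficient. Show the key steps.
lim = 1/16! = 1/20922789888000

With N = 8n → ∞: C(N, 16) / N^16 = [N(N−1)…(N−15)] / (16! · N^16) = (1/16!) · 1 · (1 − 1/(8n)) · … · (1 − 15/(8n)). Each factor → 1 as N → ∞, so the limit is 1/16! = 1/20922789888000.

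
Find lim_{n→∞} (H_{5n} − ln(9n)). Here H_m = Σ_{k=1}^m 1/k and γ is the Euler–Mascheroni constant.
lim = ln(5/9) + γ

By Euler-Maclaurin, H_m = ln m + γ + O(1/m). So
  H_{5n} − ln(9n) = ln(5n) + γ − ln(9n) + O(1/n)
                       = ln(5/9) + γ + O(1/n).
Hence the limit is ln(5/9) + γ.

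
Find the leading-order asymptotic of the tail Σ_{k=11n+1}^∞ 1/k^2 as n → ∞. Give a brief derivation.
Σ_{k>11n} 1/k^2 ~ 1/(1 · (11n))

Compare to the integral: ∫_{11n}^∞ x^(−2) dx = [−x^(−1)/1]_{11n}^∞ = 1/((2−1)·(11n)). Euler-Maclaurin then gives
  Σ_{k>11n} 1/k^2 = ∫_{11n}^∞ dx/x^2 − 1/(2·(11n)^2) + O(1/(11n)^3).
(Equivalently this is ζ(2) − Σ_{k≤11n} 1/k^2.)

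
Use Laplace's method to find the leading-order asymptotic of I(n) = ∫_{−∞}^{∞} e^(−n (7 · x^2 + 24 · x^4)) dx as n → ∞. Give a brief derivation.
I(n) ~ sqrt(π/(7n))

φ(x) = 7 · x^2 + 24 · x^4 has its unique global minimum at x* = 0 (since φ'(x) = 14x + 96x^3 = 0 only at x = 0 for real x with both coefficients positive, and φ → ∞ as |x| → ∞). At x* = 0, φ(0) = 0 and φ''(0) = 14. Laplace's method then gives
  I(n) ~ sqrt(2π / (n · φ''(0))) · e^(−n φ(0)) = sqrt(2π / (14n)) = sqrt(π/(7n)).
The 24 · x^4 term contributes only at subleading order (an O(1/n) relative correction).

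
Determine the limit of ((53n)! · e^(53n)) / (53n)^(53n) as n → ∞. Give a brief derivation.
lim = ∞

Stirling: (53n)! ~ sqrt(2π·53n) · (53n/e)^(53n). Hence
  (53n)! · e^(53n) / (53n)^(53n) ~ sqrt(2π·53n) = sqrt(2π·53) · sqrt(n) → ∞.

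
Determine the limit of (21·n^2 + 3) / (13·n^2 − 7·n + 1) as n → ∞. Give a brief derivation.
lim = 21/13

For large n the leading n^2 terms dominate both numerator and denominator. Dividing top and bottom by n^2, every other term tends to 0, leaving 21/13.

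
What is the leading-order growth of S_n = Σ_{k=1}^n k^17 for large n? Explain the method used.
S_n ~ n^18 / 18

By integral comparison (Euler-Maclaurin), Σ_{k=1}^n k^17 = ∫_0^n x^17 dx + O(n^17) = n^18/18 + O(n^17). (Equivalently, Faulhaber's formula gives the same leading term.)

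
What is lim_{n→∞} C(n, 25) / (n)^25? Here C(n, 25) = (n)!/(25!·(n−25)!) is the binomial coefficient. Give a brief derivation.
lim = 1/25! = 1/15511210043330985984000000

With N = n → ∞: C(N, 25) / N^25 = [N(N−1)…(N−24)] / (25! · N^25) = (1/25!) · 1 · (1 − 1/n) · … · (1 − 24/n). Each factor → 1 as N → ∞, so the limit is 1/25! = 1/15511210043330985984000000.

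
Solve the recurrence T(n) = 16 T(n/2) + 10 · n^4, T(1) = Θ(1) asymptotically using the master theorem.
T(n) = Θ(n^4 log n)

log_2 16 = 4, and f(n) = 10 · n^4 = Θ(n^(log_2 16)). This is Case 2 of the master theorem: T(n) = Θ(f(n) · log n) = Θ(n^4 log n).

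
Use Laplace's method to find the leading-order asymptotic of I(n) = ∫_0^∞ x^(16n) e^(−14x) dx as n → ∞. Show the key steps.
I(n) ~ (sqrt(2π·16n) / 14) · (16n/(14e))^(16n)

Write the integrand as exp(16n ln x − 14x) and set f(x) = 16n ln x − 14x. Then f'(x) = 16n/x − 14 = 0 at x* = 16n/14, and f''(x*) = −16n/x*^2 = −14^2/(16n). Laplace's method (interior maximum) gives
  I(n) ~ e^(f(x*)) · sqrt(2π / |f''(x*)|)
        = exp(16n ln(16n/14) − 16n) · sqrt(2π · 16n / 14^2)
        = (16n/14)^(16n) e^(−16n) · sqrt(2π·16n) / 14
        = (sqrt(2π·16n) / 14) · (16n/(14e))^(16n).
This matches Γ(16n+1)/14^(16n+1) with Stirling applied to Γ.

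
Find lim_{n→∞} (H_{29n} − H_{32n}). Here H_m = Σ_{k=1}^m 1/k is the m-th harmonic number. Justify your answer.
lim = ln(29/32)

Euler-Maclaurin gives H_m = ln m + γ + 1/(2m) + O(1/m^2). The γ and O(1/m) terms cancel in the difference:
  H_{29n} − H_{32n} = ln(29n) − ln(32n) + O(1/n) = ln(29/32) + O(1/n).
Hence the limit is ln(29/32).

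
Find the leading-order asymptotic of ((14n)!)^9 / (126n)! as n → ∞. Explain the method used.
((14n)!)^9/(126n)! ~ ((2π·14n)^(8/2) / 3) · 9^(−9·14n)  →  0

Write N = 14n. Stirling: N! ~ sqrt(2π N)(N/e)^N and (9N)! ~ sqrt(2π·9N)·(9N/e)^(9N).
  (N!)^9/(9N)! ~ (2π N)^(9/2) (N/e)^(9N) / [sqrt(2π·9N) (9N/e)^(9N)]
     = (2π N)^(9/2) / sqrt(2π·9N) · (N/(9N))^(9N)
     = (2π N)^((9−1)/2) / 3 · 9^(−9N).
Since 9^9 > 1, the factor 9^(−9N) decays exponentially, so the ratio → 0. Substituting N = 14n gives the stated form.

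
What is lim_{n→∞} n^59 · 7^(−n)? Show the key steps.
lim = 0

Exponentials with base > 1 dominate every fixed polynomial: for any fixed c, n^c / 7^n → 0 as n → ∞ (e.g. by the ratio test, or by writing 7^n = e^(n ln 7) and noting e^(n ln 7) / n^c → ∞). Hence n^59 · 7^(−n) = n^59 / 7^n → 0.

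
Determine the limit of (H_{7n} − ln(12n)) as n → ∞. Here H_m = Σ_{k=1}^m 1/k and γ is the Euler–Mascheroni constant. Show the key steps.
lim = ln(7/12) + γ

By Euler-Maclaurin, H_m = ln m + γ + O(1/m). So
  H_{7n} − ln(12n) = ln(7n) + γ − ln(12n) + O(1/n)
                       = ln(7/12) + γ + O(1/n).
Hence the limit is ln(7/12) + γ.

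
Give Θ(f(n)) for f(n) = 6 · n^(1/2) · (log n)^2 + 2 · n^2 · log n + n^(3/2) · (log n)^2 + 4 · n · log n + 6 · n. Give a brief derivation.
f(n) ∈ Θ(n^2 · log n)

Compare the terms by growth order. For large n, n^a · (log n)^b dominates n^a' · (log n)^b' iff a > a', or (a = a' and b > b'). Ranking the 5 terms shows the dominant one is 2 · n^2 · log n. Hence f(n) ∈ Θ(n^2 · log n).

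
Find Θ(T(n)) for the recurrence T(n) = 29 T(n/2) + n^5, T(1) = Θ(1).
T(n) = Θ(n^5)

log_2 29 ≈ 4.858. f(n) = n^5 dominates n^(log_2 29) since 5 > 4.858, and the regularity condition a·f(n/b) = 29·(n/2)^5 = (29/32)·n^5 ≤ c·f(n) holds with c = 29/32 ≈ 0.906 < 1. So this is Case 3: T(n) = Θ(f(n)) = Θ(n^5).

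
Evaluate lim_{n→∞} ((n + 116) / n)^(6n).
lim = e^696

Rewrite as (1 + 116/n)^(6n). By the standard limit (1 + x/n)^n → e^x, we have (1 + 116/n)^n → e^116, and raising to the 6th power gives e^696.
More precisely, ln[(1 + 116/n)^(6n)] = 6n · ln(1 + 116/n) = 6n · (116/n + O(1/n^2)) = 696 + O(1/n) → 696.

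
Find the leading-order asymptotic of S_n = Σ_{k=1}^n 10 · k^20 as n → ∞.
S_n ~ 10 · n^21 / 21

By integral comparison (Euler-Maclaurin), Σ_{k=1}^n 10 · k^20 = 10 · ∫_0^n x^20 dx + O(n^20) = 10 · n^21/21 + O(n^20). (Equivalently, Faulhaber's formula gives the same leading term.)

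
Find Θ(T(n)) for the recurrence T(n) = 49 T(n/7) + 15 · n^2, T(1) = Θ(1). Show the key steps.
T(n) = Θ(n^2 log n)

log_7 49 = 2, and f(n) = 15 · n^2 = Θ(n^(log_7 49)). This is Case 2 of the master theorem: T(n) = Θ(f(n) · log n) = Θ(n^2 log n).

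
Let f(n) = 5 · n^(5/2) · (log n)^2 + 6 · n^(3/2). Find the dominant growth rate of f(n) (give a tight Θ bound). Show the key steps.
f(n) ∈ Θ(n^(5/2) · (log n)^2)

Compare the terms by growth order. For large n, n^a · (log n)^b dominates n^a' · (log n)^b' iff a > a', or (a = a' and b > b'). Ranking the 2 terms shows the dominant one is 5 · n^(5/2) · (log n)^2. Hence f(n) ∈ Θ(n^(5/2) · (log n)^2).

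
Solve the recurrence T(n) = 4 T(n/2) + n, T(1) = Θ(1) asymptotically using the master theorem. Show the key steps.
T(n) = Θ(n^2)

Master theorem: compare f(n) = n to n^(log_2 4) where log_2 4 = 2. Since 1 < log_2 4, we have f(n) = O(n^(log_2 4 − ε)) for some ε > 0 — Case 1. Hence T(n) = Θ(n^(log_2 4)) = Θ(n^2).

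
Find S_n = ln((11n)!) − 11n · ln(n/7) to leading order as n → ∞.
S_n ~ 11n · (ln 77 − 1) + O(ln n)

Stirling: ln((11n)!) = 11n ln(11n) − 11n + O(ln n).
  S_n = 11n ln(11n) − 11n − 11n ln(n/7) + O(ln n)
      = 11n ln(11n) − 11n ln n + 11n ln 7 − 11n + O(ln n)
      = 11n ln 11 + 11n ln 7 − 11n + O(ln n)
      = 11n (ln 77 − 1) + O(ln n).
Numerically ln(77) − 1 ≈ 3.3438.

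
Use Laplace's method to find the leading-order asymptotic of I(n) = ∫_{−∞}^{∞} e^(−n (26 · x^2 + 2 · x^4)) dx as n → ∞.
I(n) ~ sqrt(π/(26n))

φ(x) = 26 · x^2 + 2 · x^4 has its unique global minimum at x* = 0 (since φ'(x) = 52x + 8x^3 = 0 only at x = 0 for real x with both coefficients positive, and φ → ∞ as |x| → ∞). At x* = 0, φ(0) = 0 and φ''(0) = 52. Laplace's method then gives
  I(n) ~ sqrt(2π / (n · φ''(0))) · e^(−n φ(0)) = sqrt(2π / (52n)) = sqrt(π/(26n)).
The 2 · x^4 term contributes only at subleading order (an O(1/n) relative correction).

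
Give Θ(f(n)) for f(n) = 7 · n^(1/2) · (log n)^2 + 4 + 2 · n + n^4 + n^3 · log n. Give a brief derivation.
f(n) ∈ Θ(n^4)

Compare the terms by growth order. For large n, n^a · (log n)^b dominates n^a' · (log n)^b' iff a > a', or (a = a' and b > b'). Ranking the 5 terms shows the dominant one is n^4. Hence f(n) ∈ Θ(n^4).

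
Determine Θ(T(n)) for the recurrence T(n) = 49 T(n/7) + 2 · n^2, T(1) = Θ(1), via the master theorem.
T(n) = Θ(n^2 log n)

log_7 49 = 2, and f(n) = 2 · n^2 = Θ(n^(log_7 49)). This is Case 2 of the master theorem: T(n) = Θ(f(n) · log n) = Θ(n^2 log n).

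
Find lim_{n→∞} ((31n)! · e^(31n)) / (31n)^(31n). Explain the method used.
lim = ∞

Stirling: (31n)! ~ sqrt(2π·31n) · (31n/e)^(31n). Hence
  (31n)! · e^(31n) / (31n)^(31n) ~ sqrt(2π·31n) = sqrt(2π·31) · sqrt(n) → ∞.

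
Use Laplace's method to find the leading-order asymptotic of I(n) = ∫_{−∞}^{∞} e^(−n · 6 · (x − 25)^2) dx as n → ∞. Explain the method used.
I(n) = sqrt(π/(6n))

Here φ(x) = 6 · (x − 25)^2 has its unique minimum at x* = 25 with φ(x*) = 0 and φ''(x*) = 12. Laplace's method gives
  I(n) ~ e^(−n φ(x*)) · sqrt(2π / (n · φ''(x*))) = sqrt(2π / (12n)) = sqrt(π/(6n)).
This is exact: substituting u = (x − 25)·sqrt(6n) gives I(n) = (1/sqrt(6n)) ∫_{−∞}^{∞} e^(−u^2) du = sqrt(π/(6n)).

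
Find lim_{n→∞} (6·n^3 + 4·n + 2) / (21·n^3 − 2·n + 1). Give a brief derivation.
lim = 6/21 = 2/7

For large n the leading n^3 terms dominate both numerator and denominator. Dividing top and bottom by n^3, every other term tends to 0, leaving 6/21 = 2/7.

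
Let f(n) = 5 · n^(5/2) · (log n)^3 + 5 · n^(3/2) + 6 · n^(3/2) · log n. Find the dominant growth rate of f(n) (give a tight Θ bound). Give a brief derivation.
f(n) ∈ Θ(n^(5/2) · (log n)^3)

Compare the terms by growth order. For large n, n^a · (log n)^b dominates n^a' · (log n)^b' iff a > a', or (a = a' and b > b'). Ranking the 3 terms shows the dominant one is 5 · n^(5/2) · (log n)^3. Hence f(n) ∈ Θ(n^(5/2) · (log n)^3).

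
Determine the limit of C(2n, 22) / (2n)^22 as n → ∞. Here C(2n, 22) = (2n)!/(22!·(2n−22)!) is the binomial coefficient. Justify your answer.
lim = 1/22! = 1/1124000727777607680000

With N = 2n → ∞: C(N, 22) / N^22 = [N(N−1)…(N−21)] / (22! · N^22) = (1/22!) · 1 · (1 − 1/(2n)) · … · (1 − 21/(2n)). Each factor → 1 as N → ∞, so the limit is 1/22! = 1/1124000727777607680000.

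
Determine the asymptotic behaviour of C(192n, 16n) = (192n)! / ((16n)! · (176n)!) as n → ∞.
C(192n, 16n) ~ (8916100448256/285311670611)^(16n) · sqrt(6/(11π·16n))

Write N = 16n. Apply Stirling to each factorial:
  (12N)! ~ sqrt(2π·12N) · (12N/e)^(12N),
  N! ~ sqrt(2π N) · (N/e)^N,
  (11N)! ~ sqrt(2π·11N) · (11N/e)^(11N).
The exponential factors combine to (12N)^(12N) / (N^N · (11N)^(11N)) = 12^(12N)/11^(11N) = (12^12/11^11)^N = (8916100448256/285311670611)^N.
The square-root prefactors combine to sqrt(2π·12N) / (sqrt(2π N)·sqrt(2π·11N)) = sqrt(12 / (2π·11·N)) = sqrt(6/(11π·16n)).
Substituting N = 16n: C(192n, 16n) ~ (8916100448256/285311670611)^(16n) · sqrt(6/(11π·16n)).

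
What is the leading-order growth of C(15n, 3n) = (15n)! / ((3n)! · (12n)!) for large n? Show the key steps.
C(15n, 3n) ~ (3125/256)^(3n) · sqrt(5/(8π·3n))

Write N = 3n. Apply Stirling to each factorial:
  (5N)! ~ sqrt(2π·5N) · (5N/e)^(5N),
  N! ~ sqrt(2π N) · (N/e)^N,
  (4N)! ~ sqrt(2π·4N) · (4N/e)^(4N).
The exponential factors combine to (5N)^(5N) / (N^N · (4N)^(4N)) = 5^(5N)/4^(4N) = (5^5/4^4)^N = (3125/256)^N.
The square-root prefactors combine to sqrt(2π·5N) / (sqrt(2π N)·sqrt(2π·4N)) = sqrt(5 / (2π·4·N)) = sqrt(5/(8π·3n)).
Substituting N = 3n: C(15n, 3n) ~ (3125/256)^(3n) · sqrt(5/(8π·3n)).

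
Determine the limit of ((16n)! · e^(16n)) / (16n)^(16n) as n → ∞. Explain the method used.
lim = ∞

Stirling: (16n)! ~ sqrt(2π·16n) · (16n/e)^(16n). Hence
  (16n)! · e^(16n) / (16n)^(16n) ~ sqrt(2π·16n) = sqrt(2π·16) · sqrt(n) → ∞.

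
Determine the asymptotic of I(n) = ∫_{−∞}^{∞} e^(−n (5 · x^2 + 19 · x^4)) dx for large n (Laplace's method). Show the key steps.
I(n) ~ sqrt(π/(5n))

φ(x) = 5 · x^2 + 19 · x^4 has its unique global minimum at x* = 0 (since φ'(x) = 10x + 76x^3 = 0 only at x = 0 for real x with both coefficients positive, and φ → ∞ as |x| → ∞). At x* = 0, φ(0) = 0 and φ''(0) = 10. Laplace's method then gives
  I(n) ~ sqrt(2π / (n · φ''(0))) · e^(−n φ(0)) = sqrt(2π / (10n)) = sqrt(π/(5n)).
The 19 · x^4 term contributes only at subleading order (an O(1/n) relative correction).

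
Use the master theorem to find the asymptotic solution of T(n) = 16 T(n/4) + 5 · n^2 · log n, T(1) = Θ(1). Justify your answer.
T(n) = Θ(n^2 · (log n)^2)

Here log_4 16 = 2 and f(n) = 5 · n^2 · log n = Θ(n^(log_4 16) · (log n)^1). This is the extended Case 2 of the master theorem (f matches the critical exponent up to log factors), giving T(n) = Θ(n^(log_4 16) · (log n)^(1+1)) = Θ(n^2 · (log n)^2).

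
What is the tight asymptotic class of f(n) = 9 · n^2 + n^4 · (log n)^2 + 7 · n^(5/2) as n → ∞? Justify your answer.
f(n) ∈ Θ(n^4 · (log n)^2)

Compare the terms by growth order. For large n, n^a · (log n)^b dominates n^a' · (log n)^b' iff a > a', or (a = a' and b > b'). Ranking the 3 terms shows the dominant one is n^4 · (log n)^2. Hence f(n) ∈ Θ(n^4 · (log n)^2).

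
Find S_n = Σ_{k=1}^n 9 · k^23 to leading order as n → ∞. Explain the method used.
S_n ~ 3 · n^24 / 8

By integral comparison (Euler-Maclaurin), Σ_{k=1}^n 9 · k^23 = 9 · ∫_0^n x^23 dx + O(n^23) = 9 · n^24/24 = 3 · n^24 / 8 + O(n^23). (Equivalently, Faulhaber's formula gives the same leading term.)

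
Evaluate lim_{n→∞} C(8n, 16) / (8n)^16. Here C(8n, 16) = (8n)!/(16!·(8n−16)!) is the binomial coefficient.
lim = 1/16! = 1/20922789888000

With N = 8n → ∞: C(N, 16) / N^16 = [N(N−1)…(N−15)] / (16! · N^16) = (1/16!) · 1 · (1 − 1/(8n)) · … · (1 − 15/(8n)). Each factor → 1 as N → ∞, so the limit is 1/16! = 1/20922789888000.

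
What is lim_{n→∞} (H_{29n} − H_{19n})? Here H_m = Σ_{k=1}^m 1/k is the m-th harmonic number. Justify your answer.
lim = ln(29/19)

Euler-Maclaurin gives H_m = ln m + γ + 1/(2m) + O(1/m^2). The γ and O(1/m) terms cancel in the difference:
  H_{29n} − H_{19n} = ln(29n) − ln(19n) + O(1/n) = ln(29/19) + O(1/n).
Hence the limit is ln(29/19).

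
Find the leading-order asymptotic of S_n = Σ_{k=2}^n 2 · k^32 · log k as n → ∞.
S_n ~ 2 · n^33 log n / 33 − 2 · n^33 / 1089

By integral comparison, S_n = ∫_1^n 2 · x^32 · log x dx + O(n^32 · log n). For the integral, ∫ x^32 log x dx = n^33 log n / 33 − n^33/1089 (integration by parts). Hence S_n ~ 2 · n^33 log n / 33 − 2 · n^33 / 1089.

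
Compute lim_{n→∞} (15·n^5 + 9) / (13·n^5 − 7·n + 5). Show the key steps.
lim = 15/13

For large n the leading n^5 terms dominate both numerator and denominator. Dividing top and bottom by n^5, every other term tends to 0, leaving 15/13.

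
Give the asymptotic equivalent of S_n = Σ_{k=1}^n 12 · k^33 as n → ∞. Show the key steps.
S_n ~ 6 · n^34 / 17

By integral comparison (Euler-Maclaurin), Σ_{k=1}^n 12 · k^33 = 12 · ∫_0^n x^33 dx + O(n^33) = 12 · n^34/34 = 6 · n^34 / 17 + O(n^33). (Equivalently, Faulhaber's formula gives the same leading term.)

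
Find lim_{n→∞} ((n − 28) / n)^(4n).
lim = e^(−112)

Rewrite as (1 − 28/n)^(4n). By the standard limit (1 + x/n)^n → e^x, we have (1 − 28/n)^n → e^(−28), and raising to the 4th power gives e^(−112).
More precisely, ln[(1 − 28/n)^(4n)] = 4n · ln(1 − 28/n) = 4n · (-28/n + O(1/n^2)) = -112 + O(1/n) → -112.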